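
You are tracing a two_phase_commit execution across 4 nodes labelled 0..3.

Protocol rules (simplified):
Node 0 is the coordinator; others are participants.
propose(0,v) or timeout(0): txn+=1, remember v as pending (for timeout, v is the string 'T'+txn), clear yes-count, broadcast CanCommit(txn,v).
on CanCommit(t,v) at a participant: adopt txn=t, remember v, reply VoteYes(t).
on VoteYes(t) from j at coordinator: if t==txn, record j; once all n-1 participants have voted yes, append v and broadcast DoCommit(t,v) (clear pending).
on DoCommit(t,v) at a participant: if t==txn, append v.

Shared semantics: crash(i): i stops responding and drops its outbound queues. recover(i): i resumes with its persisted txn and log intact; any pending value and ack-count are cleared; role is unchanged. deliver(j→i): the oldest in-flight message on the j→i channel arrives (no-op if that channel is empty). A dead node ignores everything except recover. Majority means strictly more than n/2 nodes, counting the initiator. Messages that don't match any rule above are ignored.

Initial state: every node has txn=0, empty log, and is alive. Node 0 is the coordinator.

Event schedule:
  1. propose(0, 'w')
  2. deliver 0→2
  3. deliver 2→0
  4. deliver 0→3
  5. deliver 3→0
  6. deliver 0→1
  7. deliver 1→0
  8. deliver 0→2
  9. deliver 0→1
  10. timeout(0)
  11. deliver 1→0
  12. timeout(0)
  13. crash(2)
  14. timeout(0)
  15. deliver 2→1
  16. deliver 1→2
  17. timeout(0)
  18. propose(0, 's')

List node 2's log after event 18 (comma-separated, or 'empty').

1. propose(0,'w'):  <0:coor t1 ->
2. deliver 0→2:  <2:part t1 ->
3. deliver 2→0:  nop
4. deliver 0→3:  <3:part t1 ->
5. deliver 3→0:  nop
6. deliver 0→1:  <1:part t1 ->
7. deliver 1→0:  <0:coor t1 w>
8. deliver 0→2:  <2:part t1 w>
9. deliver 0→1:  <1:part t1 w>
10. timeout(0):  <0:coor t2 w>
11. deliver 1→0:  nop
12. timeout(0):  <0:coor t3 w>
13. crash(2):  <2:✗part t1 w>
14. timeout(0):  <0:coor t4 w>
15. deliver 2→1:  nop
16. deliver 1→2:  nop
17. timeout(0):  <0:coor t5 w>
18. propose(0,'s'):  <0:coor t6 w>

w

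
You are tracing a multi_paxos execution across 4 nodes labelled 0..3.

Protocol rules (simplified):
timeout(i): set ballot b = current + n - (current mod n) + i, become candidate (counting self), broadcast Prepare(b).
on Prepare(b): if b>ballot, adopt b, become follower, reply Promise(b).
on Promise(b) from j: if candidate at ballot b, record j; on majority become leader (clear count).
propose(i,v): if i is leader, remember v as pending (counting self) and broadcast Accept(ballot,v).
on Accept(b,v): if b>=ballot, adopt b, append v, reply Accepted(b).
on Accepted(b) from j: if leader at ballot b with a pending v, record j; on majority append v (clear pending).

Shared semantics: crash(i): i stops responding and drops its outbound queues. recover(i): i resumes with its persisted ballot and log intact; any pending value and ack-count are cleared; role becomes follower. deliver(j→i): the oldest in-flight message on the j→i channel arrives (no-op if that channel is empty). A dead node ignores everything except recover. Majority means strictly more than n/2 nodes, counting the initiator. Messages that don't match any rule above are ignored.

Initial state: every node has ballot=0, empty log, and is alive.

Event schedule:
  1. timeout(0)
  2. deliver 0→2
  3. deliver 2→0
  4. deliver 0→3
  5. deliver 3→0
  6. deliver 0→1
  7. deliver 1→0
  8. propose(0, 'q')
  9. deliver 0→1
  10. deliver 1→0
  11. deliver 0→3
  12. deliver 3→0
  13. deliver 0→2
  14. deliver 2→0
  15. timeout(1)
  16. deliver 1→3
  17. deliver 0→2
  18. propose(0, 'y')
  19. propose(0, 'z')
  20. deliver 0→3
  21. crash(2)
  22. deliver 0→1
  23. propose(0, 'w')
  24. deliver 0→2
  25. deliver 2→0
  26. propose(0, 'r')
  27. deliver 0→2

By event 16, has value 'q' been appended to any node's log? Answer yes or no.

yes

step 1 timeout(0): 0={cand,b=4,log=-}
step 2 deliver 0→2: 2={foll,b=4,log=-}
step 3 deliver 2→0: —
step 4 deliver 0→3: 3={foll,b=4,log=-}
step 5 deliver 3→0: 0={lead,b=4,log=-}
step 6 deliver 0→1: 1={foll,b=4,log=-}
step 7 deliver 1→0: —
step 8 propose(0,'q'): —
step 9 deliver 0→1: 1={foll,b=4,log=q}
step 10 deliver 1→0: —
step 11 deliver 0→3: 3={foll,b=4,log=q}
step 12 deliver 3→0: 0={lead,b=4,log=q}
step 13 deliver 0→2: 2={foll,b=4,log=q}
step 14 deliver 2→0: —
step 15 timeout(1): 1={cand,b=9,log=q}
step 16 deliver 1→3: 3={foll,b=9,log=q}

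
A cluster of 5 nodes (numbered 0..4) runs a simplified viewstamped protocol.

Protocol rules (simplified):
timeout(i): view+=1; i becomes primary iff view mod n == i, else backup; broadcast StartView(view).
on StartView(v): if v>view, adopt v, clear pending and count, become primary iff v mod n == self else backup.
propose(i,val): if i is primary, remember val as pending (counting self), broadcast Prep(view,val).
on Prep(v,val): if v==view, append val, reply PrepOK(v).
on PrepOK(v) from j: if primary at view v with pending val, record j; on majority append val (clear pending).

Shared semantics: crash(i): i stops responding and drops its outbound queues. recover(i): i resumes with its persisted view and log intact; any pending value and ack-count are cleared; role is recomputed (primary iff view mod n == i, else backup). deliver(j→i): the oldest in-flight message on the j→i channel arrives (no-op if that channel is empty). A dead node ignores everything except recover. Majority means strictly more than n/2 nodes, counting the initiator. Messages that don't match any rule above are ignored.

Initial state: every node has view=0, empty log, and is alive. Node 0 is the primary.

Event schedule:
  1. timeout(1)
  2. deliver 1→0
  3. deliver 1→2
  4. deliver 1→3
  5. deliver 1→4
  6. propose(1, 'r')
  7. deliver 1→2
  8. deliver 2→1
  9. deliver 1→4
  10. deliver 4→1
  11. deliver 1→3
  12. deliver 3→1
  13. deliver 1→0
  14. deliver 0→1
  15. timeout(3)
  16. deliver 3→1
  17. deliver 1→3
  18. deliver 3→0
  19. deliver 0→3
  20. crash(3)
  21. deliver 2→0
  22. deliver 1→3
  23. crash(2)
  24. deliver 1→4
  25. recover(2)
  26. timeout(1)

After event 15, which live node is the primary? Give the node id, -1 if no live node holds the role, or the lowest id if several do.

1

after 1 — timeout(1): n1:prim/v1/[-]
after 2 — deliver 1→0: n0:back/v1/[-]
after 3 — deliver 1→2: n2:back/v1/[-]
after 4 — deliver 1→3: n3:back/v1/[-]
after 5 — deliver 1→4: n4:back/v1/[-]
after 6 — propose(1,'r'): ·
after 7 — deliver 1→2: n2:back/v1/[r]
after 8 — deliver 2→1: ·
after 9 — deliver 1→4: n4:back/v1/[r]
after 10 — deliver 4→1: n1:prim/v1/[r]
after 11 — deliver 1→3: n3:back/v1/[r]
after 12 — deliver 3→1: ·
after 13 — deliver 1→0: n0:back/v1/[r]
after 14 — deliver 0→1: ·
after 15 — timeout(3): n3:back/v2/[r]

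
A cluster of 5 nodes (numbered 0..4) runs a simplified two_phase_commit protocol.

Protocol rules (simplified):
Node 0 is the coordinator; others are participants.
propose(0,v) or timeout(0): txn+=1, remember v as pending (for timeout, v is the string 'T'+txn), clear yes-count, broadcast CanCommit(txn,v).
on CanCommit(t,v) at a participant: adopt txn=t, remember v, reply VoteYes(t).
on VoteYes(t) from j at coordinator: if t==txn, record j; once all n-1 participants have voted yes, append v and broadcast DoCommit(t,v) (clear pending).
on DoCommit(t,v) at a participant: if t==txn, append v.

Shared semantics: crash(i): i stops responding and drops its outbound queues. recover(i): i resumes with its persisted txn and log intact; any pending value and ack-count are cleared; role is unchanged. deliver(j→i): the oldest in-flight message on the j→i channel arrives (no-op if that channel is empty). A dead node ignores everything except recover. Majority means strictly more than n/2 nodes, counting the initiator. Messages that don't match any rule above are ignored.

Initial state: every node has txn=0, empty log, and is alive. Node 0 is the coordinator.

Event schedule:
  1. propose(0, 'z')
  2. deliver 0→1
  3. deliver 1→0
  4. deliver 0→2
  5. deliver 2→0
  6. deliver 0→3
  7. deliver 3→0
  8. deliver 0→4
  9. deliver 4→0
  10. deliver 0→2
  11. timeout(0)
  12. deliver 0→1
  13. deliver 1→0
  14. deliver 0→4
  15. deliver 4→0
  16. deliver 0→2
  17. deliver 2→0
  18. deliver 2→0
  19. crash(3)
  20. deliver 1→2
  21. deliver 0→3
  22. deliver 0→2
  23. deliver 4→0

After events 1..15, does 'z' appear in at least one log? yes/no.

[1] propose(0,'z') → N0(coor t1 [-])
[2] deliver 0→1 → N1(part t1 [-])
[3] deliver 1→0 → ∅
[4] deliver 0→2 → N2(part t1 [-])
[5] deliver 2→0 → ∅
[6] deliver 0→3 → N3(part t1 [-])
[7] deliver 3→0 → ∅
[8] deliver 0→4 → N4(part t1 [-])
[9] deliver 4→0 → N0(coor t1 [z])
[10] deliver 0→2 → N2(part t1 [z])
[11] timeout(0) → N0(coor t2 [z])
[12] deliver 0→1 → N1(part t1 [z])
[13] deliver 1→0 → ∅
[14] deliver 0→4 → N4(part t1 [z])
[15] deliver 4→0 → ∅

yes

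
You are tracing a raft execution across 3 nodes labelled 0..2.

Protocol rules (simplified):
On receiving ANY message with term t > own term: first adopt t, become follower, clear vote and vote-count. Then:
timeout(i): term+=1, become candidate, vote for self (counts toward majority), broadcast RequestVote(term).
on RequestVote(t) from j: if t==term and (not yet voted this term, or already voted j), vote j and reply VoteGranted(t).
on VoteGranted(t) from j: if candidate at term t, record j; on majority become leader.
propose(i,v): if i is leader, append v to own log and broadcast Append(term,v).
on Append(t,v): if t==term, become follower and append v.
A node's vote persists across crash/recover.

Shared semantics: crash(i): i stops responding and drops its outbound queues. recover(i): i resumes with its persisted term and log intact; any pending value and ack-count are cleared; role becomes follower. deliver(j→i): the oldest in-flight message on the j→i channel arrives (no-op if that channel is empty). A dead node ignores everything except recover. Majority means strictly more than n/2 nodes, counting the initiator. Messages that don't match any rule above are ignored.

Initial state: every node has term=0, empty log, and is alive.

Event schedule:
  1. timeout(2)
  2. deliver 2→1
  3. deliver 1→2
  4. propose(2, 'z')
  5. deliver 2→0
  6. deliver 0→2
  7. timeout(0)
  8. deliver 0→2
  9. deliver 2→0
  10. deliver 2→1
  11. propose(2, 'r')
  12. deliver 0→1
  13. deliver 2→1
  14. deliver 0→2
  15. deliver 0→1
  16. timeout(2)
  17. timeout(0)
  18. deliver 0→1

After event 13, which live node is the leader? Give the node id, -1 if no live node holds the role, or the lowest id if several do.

e1 timeout(2): 2[cand,t=1,-]
e2 deliver 2→1: 1[foll,t=1,-]
e3 deliver 1→2: 2[lead,t=1,-]
e4 propose(2,'z'): 2[lead,t=1,z]
e5 deliver 2→0: 0[foll,t=1,-]
e6 deliver 0→2: ·
e7 timeout(0): 0[cand,t=2,-]
e8 deliver 0→2: 2[foll,t=2,z]
e9 deliver 2→0: ·
e10 deliver 2→1: 1[foll,t=1,z]
e11 propose(2,'r'): ·
e12 deliver 0→1: 1[foll,t=2,z]
e13 deliver 2→1: ·

-1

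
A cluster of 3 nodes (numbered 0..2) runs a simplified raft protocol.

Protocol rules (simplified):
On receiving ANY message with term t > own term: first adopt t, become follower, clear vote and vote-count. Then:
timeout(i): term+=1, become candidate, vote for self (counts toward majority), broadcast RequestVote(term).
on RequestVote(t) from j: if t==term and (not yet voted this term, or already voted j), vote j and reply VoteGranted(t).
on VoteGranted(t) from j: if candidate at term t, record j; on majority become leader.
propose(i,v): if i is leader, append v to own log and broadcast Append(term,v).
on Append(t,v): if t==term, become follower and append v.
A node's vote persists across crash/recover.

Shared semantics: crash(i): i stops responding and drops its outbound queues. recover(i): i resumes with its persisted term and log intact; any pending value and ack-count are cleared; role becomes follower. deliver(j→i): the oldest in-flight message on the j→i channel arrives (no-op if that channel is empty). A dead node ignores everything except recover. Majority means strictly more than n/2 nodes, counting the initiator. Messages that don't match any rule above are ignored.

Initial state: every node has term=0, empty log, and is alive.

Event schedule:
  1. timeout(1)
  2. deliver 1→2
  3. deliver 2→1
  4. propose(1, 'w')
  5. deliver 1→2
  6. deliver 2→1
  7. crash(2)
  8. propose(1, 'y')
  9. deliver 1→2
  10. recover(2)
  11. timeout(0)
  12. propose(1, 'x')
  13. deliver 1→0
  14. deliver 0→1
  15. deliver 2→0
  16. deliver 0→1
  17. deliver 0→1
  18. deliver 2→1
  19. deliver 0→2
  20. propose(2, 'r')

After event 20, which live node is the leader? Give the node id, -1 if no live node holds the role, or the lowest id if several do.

1

after 1 — timeout(1): n1:cand/t1/[-]
after 2 — deliver 1→2: n2:foll/t1/[-]
after 3 — deliver 2→1: n1:lead/t1/[-]
after 4 — propose(1,'w'): n1:lead/t1/[w]
after 5 — deliver 1→2: n2:foll/t1/[w]
after 6 — deliver 2→1: ·
after 7 — crash(2): n2:✗foll/t1/[w]
after 8 — propose(1,'y'): n1:lead/t1/[w,y]
after 9 — deliver 1→2: ·
after 10 — recover(2): n2:foll/t1/[w]
after 11 — timeout(0): n0:cand/t1/[-]
after 12 — propose(1,'x'): n1:lead/t1/[w,y,x]
after 13 — deliver 1→0: ·
after 14 — deliver 0→1: ·
after 15 — deliver 2→0: ·
after 16 — deliver 0→1: ·
after 17 — deliver 0→1: ·
after 18 — deliver 2→1: ·
after 19 — deliver 0→2: ·
after 20 — propose(2,'r'): ·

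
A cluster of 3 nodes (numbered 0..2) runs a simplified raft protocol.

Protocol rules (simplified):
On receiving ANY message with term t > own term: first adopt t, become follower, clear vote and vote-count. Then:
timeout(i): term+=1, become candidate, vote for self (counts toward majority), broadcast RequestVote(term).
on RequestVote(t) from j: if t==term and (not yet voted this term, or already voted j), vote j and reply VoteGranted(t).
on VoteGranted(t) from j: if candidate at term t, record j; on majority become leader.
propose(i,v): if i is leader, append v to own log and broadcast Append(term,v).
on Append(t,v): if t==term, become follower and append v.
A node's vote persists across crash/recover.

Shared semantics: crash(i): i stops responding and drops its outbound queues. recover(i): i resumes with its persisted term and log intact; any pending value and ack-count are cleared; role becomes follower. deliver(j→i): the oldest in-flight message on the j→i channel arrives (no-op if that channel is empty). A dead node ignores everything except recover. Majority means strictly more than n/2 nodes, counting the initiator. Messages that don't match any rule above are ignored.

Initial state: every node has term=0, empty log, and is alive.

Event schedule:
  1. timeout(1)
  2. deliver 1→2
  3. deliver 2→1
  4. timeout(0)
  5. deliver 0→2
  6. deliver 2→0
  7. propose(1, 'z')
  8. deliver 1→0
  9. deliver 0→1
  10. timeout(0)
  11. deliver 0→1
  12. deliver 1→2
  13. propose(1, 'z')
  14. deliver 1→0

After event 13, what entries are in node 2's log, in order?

z

1. timeout(1):  <1:cand t1 ->
2. deliver 1→2:  <2:foll t1 ->
3. deliver 2→1:  <1:lead t1 ->
4. timeout(0):  <0:cand t1 ->
5. deliver 0→2:  nop
6. deliver 2→0:  nop
7. propose(1,'z'):  <1:lead t1 z>
8. deliver 1→0:  nop
9. deliver 0→1:  nop
10. timeout(0):  <0:cand t2 ->
11. deliver 0→1:  <1:foll t2 z>
12. deliver 1→2:  <2:foll t1 z>
13. propose(1,'z'):  nop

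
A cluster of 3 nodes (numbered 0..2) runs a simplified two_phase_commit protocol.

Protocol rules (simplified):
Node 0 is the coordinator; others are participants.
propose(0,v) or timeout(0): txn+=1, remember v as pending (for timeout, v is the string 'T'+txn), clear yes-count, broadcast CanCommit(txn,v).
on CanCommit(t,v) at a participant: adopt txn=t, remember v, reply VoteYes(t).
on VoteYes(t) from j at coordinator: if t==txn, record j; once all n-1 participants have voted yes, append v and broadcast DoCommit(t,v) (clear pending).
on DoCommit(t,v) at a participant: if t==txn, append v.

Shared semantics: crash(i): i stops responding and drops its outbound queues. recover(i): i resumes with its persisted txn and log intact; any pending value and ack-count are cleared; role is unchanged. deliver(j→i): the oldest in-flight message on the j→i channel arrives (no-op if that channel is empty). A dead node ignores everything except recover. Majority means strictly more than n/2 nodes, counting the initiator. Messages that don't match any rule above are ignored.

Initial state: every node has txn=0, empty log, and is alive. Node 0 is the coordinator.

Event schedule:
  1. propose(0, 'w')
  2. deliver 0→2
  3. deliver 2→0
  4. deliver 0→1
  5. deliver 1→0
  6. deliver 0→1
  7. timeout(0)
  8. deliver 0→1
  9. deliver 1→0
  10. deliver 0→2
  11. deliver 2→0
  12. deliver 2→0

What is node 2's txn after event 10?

e1 propose(0,'w'): 0[coor,t=1,-]
e2 deliver 0→2: 2[part,t=1,-]
e3 deliver 2→0: ·
e4 deliver 0→1: 1[part,t=1,-]
e5 deliver 1→0: 0[coor,t=1,w]
e6 deliver 0→1: 1[part,t=1,w]
e7 timeout(0): 0[coor,t=2,w]
e8 deliver 0→1: 1[part,t=2,w]
e9 deliver 1→0: ·
e10 deliver 0→2: 2[part,t=1,w]

1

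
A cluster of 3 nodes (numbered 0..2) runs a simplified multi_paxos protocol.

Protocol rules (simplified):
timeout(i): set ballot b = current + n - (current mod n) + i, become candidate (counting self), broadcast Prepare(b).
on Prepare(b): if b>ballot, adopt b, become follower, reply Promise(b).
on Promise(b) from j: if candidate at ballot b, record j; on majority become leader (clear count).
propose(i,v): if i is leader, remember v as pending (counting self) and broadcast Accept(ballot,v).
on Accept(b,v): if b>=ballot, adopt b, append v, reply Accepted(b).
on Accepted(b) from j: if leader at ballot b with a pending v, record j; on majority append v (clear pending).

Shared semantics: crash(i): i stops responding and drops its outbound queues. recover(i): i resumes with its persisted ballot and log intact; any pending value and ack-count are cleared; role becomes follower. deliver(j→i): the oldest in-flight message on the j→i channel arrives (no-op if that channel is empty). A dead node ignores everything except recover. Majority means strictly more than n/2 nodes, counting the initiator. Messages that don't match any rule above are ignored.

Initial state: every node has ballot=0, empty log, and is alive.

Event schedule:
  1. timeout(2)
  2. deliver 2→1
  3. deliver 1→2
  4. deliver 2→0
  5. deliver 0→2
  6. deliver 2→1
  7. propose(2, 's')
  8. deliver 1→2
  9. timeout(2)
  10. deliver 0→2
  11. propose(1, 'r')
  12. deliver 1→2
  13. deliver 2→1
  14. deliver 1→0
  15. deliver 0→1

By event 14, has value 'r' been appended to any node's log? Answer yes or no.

after 1 — timeout(2): n2:cand/b5/[-]
after 2 — deliver 2→1: n1:foll/b5/[-]
after 3 — deliver 1→2: n2:lead/b5/[-]
after 4 — deliver 2→0: n0:foll/b5/[-]
after 5 — deliver 0→2: ·
after 6 — deliver 2→1: ·
after 7 — propose(2,'s'): ·
after 8 — deliver 1→2: ·
after 9 — timeout(2): n2:cand/b8/[-]
after 10 — deliver 0→2: ·
after 11 — propose(1,'r'): ·
after 12 — deliver 1→2: ·
after 13 — deliver 2→1: n1:foll/b5/[s]
after 14 — deliver 1→0: ·

no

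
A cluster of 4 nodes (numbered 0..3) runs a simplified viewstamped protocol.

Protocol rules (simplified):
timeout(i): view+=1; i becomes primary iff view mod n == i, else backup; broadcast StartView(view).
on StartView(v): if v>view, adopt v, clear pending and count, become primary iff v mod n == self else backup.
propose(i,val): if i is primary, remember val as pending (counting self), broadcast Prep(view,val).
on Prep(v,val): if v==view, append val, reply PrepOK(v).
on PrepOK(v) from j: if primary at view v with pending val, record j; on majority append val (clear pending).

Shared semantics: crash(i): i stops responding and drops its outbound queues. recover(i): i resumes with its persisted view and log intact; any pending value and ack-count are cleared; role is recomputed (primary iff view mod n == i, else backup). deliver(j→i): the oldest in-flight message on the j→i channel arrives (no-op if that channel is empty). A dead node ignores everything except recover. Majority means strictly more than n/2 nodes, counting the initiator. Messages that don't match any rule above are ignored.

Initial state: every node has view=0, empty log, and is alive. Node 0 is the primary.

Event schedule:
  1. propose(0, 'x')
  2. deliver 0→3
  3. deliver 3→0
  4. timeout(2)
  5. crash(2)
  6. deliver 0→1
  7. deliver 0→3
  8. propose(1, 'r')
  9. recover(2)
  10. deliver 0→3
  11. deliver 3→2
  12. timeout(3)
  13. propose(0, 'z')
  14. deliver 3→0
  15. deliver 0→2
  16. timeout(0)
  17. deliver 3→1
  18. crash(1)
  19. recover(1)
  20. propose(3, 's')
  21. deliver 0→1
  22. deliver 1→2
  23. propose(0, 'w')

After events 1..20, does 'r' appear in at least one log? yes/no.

no

step 1 propose(0,'x'): —
step 2 deliver 0→3: 3={back,v=0,log=x}
step 3 deliver 3→0: —
step 4 timeout(2): 2={back,v=1,log=-}
step 5 crash(2): 2={✗back,v=1,log=-}
step 6 deliver 0→1: 1={back,v=0,log=x}
step 7 deliver 0→3: —
step 8 propose(1,'r'): —
step 9 recover(2): 2={back,v=1,log=-}
step 10 deliver 0→3: —
step 11 deliver 3→2: —
step 12 timeout(3): 3={back,v=1,log=x}
step 13 propose(0,'z'): —
step 14 deliver 3→0: 0={back,v=1,log=-}
step 15 deliver 0→2: —
step 16 timeout(0): 0={back,v=2,log=-}
step 17 deliver 3→1: 1={prim,v=1,log=x}
step 18 crash(1): 1={✗prim,v=1,log=x}
step 19 recover(1): 1={prim,v=1,log=x}
step 20 propose(3,'s'): —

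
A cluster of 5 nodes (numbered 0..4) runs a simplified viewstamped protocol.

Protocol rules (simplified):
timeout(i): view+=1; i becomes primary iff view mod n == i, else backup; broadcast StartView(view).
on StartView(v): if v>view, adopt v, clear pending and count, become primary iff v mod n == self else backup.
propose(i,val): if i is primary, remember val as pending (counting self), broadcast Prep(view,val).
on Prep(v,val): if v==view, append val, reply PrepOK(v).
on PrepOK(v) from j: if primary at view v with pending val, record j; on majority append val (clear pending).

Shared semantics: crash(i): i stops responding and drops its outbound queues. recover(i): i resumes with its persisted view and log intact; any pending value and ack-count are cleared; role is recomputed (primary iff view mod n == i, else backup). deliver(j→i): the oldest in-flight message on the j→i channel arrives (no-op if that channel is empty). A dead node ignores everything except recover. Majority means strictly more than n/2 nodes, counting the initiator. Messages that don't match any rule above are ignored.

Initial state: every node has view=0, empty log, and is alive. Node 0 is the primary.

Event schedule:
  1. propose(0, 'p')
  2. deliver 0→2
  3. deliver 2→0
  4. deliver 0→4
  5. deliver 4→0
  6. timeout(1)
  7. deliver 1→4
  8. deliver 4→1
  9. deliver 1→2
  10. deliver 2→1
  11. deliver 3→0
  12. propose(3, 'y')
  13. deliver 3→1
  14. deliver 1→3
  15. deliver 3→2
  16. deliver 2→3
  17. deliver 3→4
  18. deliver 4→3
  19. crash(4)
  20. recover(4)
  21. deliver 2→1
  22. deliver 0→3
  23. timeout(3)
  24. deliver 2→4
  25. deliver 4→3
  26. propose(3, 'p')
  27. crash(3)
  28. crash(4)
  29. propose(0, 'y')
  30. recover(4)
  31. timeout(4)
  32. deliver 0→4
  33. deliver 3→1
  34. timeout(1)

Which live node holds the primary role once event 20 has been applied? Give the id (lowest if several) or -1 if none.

e1 propose(0,'p'): ·
e2 deliver 0→2: 2[back,v=0,p]
e3 deliver 2→0: ·
e4 deliver 0→4: 4[back,v=0,p]
e5 deliver 4→0: 0[prim,v=0,p]
e6 timeout(1): 1[prim,v=1,-]
e7 deliver 1→4: 4[back,v=1,p]
e8 deliver 4→1: ·
e9 deliver 1→2: 2[back,v=1,p]
e10 deliver 2→1: ·
e11 deliver 3→0: ·
e12 propose(3,'y'): ·
e13 deliver 3→1: ·
e14 deliver 1→3: 3[back,v=1,-]
e15 deliver 3→2: ·
e16 deliver 2→3: ·
e17 deliver 3→4: ·
e18 deliver 4→3: ·
e19 crash(4): 4[✗back,v=1,p]
e20 recover(4): 4[back,v=1,p]

0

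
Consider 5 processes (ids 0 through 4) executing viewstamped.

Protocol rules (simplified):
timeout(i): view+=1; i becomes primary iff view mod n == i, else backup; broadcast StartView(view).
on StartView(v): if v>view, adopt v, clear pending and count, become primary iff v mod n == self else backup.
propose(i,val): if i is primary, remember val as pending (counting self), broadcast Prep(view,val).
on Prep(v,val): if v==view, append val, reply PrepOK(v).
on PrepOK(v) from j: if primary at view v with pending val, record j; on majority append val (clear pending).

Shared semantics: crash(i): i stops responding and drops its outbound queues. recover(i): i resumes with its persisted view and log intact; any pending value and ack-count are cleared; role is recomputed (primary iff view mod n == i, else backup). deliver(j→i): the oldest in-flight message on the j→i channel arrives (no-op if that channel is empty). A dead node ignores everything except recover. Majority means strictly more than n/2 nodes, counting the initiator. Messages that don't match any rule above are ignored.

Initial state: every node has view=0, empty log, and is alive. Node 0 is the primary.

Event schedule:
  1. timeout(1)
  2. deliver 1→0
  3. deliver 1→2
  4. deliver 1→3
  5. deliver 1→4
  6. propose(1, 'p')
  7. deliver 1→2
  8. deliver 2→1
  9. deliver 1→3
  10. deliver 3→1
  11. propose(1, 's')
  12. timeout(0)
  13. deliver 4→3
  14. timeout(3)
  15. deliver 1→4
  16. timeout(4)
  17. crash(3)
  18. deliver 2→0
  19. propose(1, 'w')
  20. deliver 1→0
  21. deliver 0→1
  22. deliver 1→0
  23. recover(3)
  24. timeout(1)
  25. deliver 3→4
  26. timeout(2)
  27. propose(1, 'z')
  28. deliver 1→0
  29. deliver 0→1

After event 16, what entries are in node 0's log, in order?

empty

1. timeout(1):  <1:prim v1 ->
2. deliver 1→0:  <0:back v1 ->
3. deliver 1→2:  <2:back v1 ->
4. deliver 1→3:  <3:back v1 ->
5. deliver 1→4:  <4:back v1 ->
6. propose(1,'p'):  nop
7. deliver 1→2:  <2:back v1 p>
8. deliver 2→1:  nop
9. deliver 1→3:  <3:back v1 p>
10. deliver 3→1:  <1:prim v1 p>
11. propose(1,'s'):  nop
12. timeout(0):  <0:back v2 ->
13. deliver 4→3:  nop
14. timeout(3):  <3:back v2 p>
15. deliver 1→4:  <4:back v1 p>
16. timeout(4):  <4:back v2 p>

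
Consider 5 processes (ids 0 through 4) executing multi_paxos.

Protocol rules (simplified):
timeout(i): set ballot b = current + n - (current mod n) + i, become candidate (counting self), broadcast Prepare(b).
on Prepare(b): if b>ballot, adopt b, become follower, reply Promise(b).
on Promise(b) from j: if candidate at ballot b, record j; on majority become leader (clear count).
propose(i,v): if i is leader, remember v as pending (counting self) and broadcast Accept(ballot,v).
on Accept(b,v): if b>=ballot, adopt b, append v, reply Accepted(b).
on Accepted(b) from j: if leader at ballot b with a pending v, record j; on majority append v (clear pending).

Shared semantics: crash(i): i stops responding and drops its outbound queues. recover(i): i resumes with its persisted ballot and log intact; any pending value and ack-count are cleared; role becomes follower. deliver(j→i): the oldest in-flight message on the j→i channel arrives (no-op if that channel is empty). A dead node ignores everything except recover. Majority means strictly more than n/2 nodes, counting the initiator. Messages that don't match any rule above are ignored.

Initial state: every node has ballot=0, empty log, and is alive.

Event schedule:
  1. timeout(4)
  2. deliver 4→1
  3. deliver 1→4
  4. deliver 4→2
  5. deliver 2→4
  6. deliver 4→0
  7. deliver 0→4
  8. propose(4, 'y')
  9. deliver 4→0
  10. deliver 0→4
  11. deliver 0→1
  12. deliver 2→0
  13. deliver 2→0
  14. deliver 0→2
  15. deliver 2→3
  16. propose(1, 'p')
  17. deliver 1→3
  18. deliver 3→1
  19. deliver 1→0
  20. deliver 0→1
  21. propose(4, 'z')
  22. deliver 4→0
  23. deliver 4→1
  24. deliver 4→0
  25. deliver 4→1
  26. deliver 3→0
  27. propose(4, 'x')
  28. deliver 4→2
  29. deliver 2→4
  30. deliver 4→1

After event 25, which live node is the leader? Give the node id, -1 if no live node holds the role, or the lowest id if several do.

4

[1] timeout(4) → N4(cand b9 [-])
[2] deliver 4→1 → N1(foll b9 [-])
[3] deliver 1→4 → ∅
[4] deliver 4→2 → N2(foll b9 [-])
[5] deliver 2→4 → N4(lead b9 [-])
[6] deliver 4→0 → N0(foll b9 [-])
[7] deliver 0→4 → ∅
[8] propose(4,'y') → ∅
[9] deliver 4→0 → N0(foll b9 [y])
[10] deliver 0→4 → ∅
[11] deliver 0→1 → ∅
[12] deliver 2→0 → ∅
[13] deliver 2→0 → ∅
[14] deliver 0→2 → ∅
[15] deliver 2→3 → ∅
[16] propose(1,'p') → ∅
[17] deliver 1→3 → ∅
[18] deliver 3→1 → ∅
[19] deliver 1→0 → ∅
[20] deliver 0→1 → ∅
[21] propose(4,'z') → ∅
[22] deliver 4→0 → N0(foll b9 [y,z])
[23] deliver 4→1 → N1(foll b9 [y])
[24] deliver 4→0 → ∅
[25] deliver 4→1 → N1(foll b9 [y,z])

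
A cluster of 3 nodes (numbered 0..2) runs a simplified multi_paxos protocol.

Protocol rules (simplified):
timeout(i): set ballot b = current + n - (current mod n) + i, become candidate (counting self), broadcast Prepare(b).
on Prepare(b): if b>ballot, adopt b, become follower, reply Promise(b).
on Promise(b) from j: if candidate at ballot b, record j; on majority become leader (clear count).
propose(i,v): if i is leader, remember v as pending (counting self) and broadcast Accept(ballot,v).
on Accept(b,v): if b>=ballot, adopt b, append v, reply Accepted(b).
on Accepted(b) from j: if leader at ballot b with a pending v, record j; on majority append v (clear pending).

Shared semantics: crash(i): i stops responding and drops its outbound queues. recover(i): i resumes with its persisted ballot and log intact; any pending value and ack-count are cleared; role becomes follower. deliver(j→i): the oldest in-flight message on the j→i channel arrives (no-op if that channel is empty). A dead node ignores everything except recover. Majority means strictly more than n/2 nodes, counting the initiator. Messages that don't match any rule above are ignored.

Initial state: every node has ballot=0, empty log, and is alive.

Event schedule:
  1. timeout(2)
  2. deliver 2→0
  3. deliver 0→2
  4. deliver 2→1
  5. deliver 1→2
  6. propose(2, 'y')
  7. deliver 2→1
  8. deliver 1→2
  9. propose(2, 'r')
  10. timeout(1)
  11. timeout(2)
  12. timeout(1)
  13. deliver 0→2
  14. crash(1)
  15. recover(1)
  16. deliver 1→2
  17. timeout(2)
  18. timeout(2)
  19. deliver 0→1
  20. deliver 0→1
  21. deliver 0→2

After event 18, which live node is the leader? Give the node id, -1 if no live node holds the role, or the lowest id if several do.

-1

e1 timeout(2): 2[cand,b=5,-]
e2 deliver 2→0: 0[foll,b=5,-]
e3 deliver 0→2: 2[lead,b=5,-]
e4 deliver 2→1: 1[foll,b=5,-]
e5 deliver 1→2: ·
e6 propose(2,'y'): ·
e7 deliver 2→1: 1[foll,b=5,y]
e8 deliver 1→2: 2[lead,b=5,y]
e9 propose(2,'r'): ·
e10 timeout(1): 1[cand,b=7,y]
e11 timeout(2): 2[cand,b=8,y]
e12 timeout(1): 1[cand,b=10,y]
e13 deliver 0→2: ·
e14 crash(1): 1[✗cand,b=10,y]
e15 recover(1): 1[foll,b=10,y]
e16 deliver 1→2: ·
e17 timeout(2): 2[cand,b=11,y]
e18 timeout(2): 2[cand,b=14,y]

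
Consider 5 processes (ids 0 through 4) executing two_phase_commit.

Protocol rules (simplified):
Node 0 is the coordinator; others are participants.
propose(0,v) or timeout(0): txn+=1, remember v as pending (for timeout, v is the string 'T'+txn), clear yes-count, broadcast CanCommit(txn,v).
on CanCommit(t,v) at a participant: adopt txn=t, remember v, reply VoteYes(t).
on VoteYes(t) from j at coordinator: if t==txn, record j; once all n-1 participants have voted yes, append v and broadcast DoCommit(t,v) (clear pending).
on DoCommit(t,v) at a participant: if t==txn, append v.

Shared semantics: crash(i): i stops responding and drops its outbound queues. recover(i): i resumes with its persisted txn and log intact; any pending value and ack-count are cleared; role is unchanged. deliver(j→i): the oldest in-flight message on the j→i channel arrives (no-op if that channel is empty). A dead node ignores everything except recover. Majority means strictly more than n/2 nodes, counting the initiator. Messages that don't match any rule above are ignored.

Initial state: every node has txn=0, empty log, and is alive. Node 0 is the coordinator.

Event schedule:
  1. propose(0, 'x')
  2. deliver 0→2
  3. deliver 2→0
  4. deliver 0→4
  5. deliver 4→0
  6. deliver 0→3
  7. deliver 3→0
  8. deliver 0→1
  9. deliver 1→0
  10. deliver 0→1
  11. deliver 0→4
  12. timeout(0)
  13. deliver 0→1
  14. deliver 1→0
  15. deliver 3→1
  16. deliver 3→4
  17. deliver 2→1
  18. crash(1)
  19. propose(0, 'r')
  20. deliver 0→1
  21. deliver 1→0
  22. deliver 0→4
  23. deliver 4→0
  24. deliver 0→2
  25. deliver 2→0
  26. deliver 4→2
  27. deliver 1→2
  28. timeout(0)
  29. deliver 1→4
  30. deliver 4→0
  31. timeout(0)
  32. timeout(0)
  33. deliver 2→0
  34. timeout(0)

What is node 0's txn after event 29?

4

1. propose(0,'x'):  <0:coor t1 ->
2. deliver 0→2:  <2:part t1 ->
3. deliver 2→0:  nop
4. deliver 0→4:  <4:part t1 ->
5. deliver 4→0:  nop
6. deliver 0→3:  <3:part t1 ->
7. deliver 3→0:  nop
8. deliver 0→1:  <1:part t1 ->
9. deliver 1→0:  <0:coor t1 x>
10. deliver 0→1:  <1:part t1 x>
11. deliver 0→4:  <4:part t1 x>
12. timeout(0):  <0:coor t2 x>
13. deliver 0→1:  <1:part t2 x>
14. deliver 1→0:  nop
15. deliver 3→1:  nop
16. deliver 3→4:  nop
17. deliver 2→1:  nop
18. crash(1):  <1:✗part t2 x>
19. propose(0,'r'):  <0:coor t3 x>
20. deliver 0→1:  nop
21. deliver 1→0:  nop
22. deliver 0→4:  <4:part t2 x>
23. deliver 4→0:  nop
24. deliver 0→2:  <2:part t1 x>
25. deliver 2→0:  nop
26. deliver 4→2:  nop
27. deliver 1→2:  nop
28. timeout(0):  <0:coor t4 x>
29. deliver 1→4:  nop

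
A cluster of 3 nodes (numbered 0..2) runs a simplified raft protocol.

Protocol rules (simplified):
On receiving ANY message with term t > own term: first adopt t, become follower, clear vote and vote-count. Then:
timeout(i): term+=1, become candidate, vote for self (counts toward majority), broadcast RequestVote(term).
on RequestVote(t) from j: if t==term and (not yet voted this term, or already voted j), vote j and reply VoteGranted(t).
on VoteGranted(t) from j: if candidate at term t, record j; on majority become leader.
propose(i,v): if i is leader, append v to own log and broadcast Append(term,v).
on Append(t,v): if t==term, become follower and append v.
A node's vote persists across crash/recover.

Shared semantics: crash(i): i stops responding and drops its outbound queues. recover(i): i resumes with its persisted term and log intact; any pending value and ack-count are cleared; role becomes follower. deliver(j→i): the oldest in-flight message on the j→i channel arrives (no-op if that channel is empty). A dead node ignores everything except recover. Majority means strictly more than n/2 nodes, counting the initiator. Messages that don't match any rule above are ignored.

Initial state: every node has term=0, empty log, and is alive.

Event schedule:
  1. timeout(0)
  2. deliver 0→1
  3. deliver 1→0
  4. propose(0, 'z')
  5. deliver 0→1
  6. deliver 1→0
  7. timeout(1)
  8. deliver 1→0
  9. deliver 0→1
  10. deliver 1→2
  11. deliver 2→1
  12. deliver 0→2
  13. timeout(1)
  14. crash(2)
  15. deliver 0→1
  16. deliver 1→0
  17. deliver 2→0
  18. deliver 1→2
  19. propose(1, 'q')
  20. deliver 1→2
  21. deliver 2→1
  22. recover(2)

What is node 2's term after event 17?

2

step 1 timeout(0): 0={cand,t=1,log=-}
step 2 deliver 0→1: 1={foll,t=1,log=-}
step 3 deliver 1→0: 0={lead,t=1,log=-}
step 4 propose(0,'z'): 0={lead,t=1,log=z}
step 5 deliver 0→1: 1={foll,t=1,log=z}
step 6 deliver 1→0: —
step 7 timeout(1): 1={cand,t=2,log=z}
step 8 deliver 1→0: 0={foll,t=2,log=z}
step 9 deliver 0→1: 1={lead,t=2,log=z}
step 10 deliver 1→2: 2={foll,t=2,log=-}
step 11 deliver 2→1: —
step 12 deliver 0→2: —
step 13 timeout(1): 1={cand,t=3,log=z}
step 14 crash(2): 2={✗foll,t=2,log=-}
step 15 deliver 0→1: —
step 16 deliver 1→0: 0={foll,t=3,log=z}
step 17 deliver 2→0: —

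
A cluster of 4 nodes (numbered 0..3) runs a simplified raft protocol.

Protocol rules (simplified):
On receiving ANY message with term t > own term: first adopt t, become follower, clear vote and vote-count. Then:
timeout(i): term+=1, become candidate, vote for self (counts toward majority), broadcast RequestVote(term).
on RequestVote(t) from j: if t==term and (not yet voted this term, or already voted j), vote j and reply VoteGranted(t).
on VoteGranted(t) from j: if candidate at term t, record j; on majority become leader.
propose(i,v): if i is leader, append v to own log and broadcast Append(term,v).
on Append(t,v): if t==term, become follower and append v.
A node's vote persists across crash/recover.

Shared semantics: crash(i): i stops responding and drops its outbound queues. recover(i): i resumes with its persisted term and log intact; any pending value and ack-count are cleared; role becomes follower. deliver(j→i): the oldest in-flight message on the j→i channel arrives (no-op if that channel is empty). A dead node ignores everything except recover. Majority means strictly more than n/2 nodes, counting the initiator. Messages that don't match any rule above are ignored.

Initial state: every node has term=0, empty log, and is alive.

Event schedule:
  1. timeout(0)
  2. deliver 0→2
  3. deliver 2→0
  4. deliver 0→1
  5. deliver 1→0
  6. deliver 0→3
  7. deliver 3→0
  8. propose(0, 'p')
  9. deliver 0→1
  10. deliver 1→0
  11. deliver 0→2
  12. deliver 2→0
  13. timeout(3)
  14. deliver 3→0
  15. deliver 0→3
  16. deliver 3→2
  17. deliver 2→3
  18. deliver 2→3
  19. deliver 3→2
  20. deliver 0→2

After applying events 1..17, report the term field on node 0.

[1] timeout(0) → N0(cand t1 [-])
[2] deliver 0→2 → N2(foll t1 [-])
[3] deliver 2→0 → ∅
[4] deliver 0→1 → N1(foll t1 [-])
[5] deliver 1→0 → N0(lead t1 [-])
[6] deliver 0→3 → N3(foll t1 [-])
[7] deliver 3→0 → ∅
[8] propose(0,'p') → N0(lead t1 [p])
[9] deliver 0→1 → N1(foll t1 [p])
[10] deliver 1→0 → ∅
[11] deliver 0→2 → N2(foll t1 [p])
[12] deliver 2→0 → ∅
[13] timeout(3) → N3(cand t2 [-])
[14] deliver 3→0 → N0(foll t2 [p])
[15] deliver 0→3 → ∅
[16] deliver 3→2 → N2(foll t2 [p])
[17] deliver 2→3 → ∅

2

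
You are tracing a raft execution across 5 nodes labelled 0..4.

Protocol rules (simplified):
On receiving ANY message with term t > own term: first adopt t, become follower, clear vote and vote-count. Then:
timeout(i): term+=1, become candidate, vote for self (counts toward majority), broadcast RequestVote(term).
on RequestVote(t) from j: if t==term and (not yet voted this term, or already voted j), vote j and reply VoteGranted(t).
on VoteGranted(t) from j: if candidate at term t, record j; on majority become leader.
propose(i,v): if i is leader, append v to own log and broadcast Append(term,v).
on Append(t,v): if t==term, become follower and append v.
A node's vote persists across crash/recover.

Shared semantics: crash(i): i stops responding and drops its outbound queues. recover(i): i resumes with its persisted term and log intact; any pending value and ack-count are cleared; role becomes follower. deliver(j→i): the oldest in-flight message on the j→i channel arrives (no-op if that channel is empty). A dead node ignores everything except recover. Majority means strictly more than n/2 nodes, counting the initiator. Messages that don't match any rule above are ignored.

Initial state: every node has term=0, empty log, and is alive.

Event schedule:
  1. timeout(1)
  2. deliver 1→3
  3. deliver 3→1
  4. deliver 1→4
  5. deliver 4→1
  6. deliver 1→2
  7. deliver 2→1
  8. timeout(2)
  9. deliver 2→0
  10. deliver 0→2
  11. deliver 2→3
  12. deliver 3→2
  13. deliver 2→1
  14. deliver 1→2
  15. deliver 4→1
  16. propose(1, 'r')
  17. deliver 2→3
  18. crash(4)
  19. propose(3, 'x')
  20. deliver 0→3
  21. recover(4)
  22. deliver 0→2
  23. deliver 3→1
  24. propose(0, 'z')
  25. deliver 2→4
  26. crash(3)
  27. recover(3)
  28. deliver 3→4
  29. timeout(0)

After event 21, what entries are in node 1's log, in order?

empty

step 1 timeout(1): 1={cand,t=1,log=-}
step 2 deliver 1→3: 3={foll,t=1,log=-}
step 3 deliver 3→1: —
step 4 deliver 1→4: 4={foll,t=1,log=-}
step 5 deliver 4→1: 1={lead,t=1,log=-}
step 6 deliver 1→2: 2={foll,t=1,log=-}
step 7 deliver 2→1: —
step 8 timeout(2): 2={cand,t=2,log=-}
step 9 deliver 2→0: 0={foll,t=2,log=-}
step 10 deliver 0→2: —
step 11 deliver 2→3: 3={foll,t=2,log=-}
step 12 deliver 3→2: 2={lead,t=2,log=-}
step 13 deliver 2→1: 1={foll,t=2,log=-}
step 14 deliver 1→2: —
step 15 deliver 4→1: —
step 16 propose(1,'r'): —
step 17 deliver 2→3: —
step 18 crash(4): 4={✗foll,t=1,log=-}
step 19 propose(3,'x'): —
step 20 deliver 0→3: —
step 21 recover(4): 4={foll,t=1,log=-}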